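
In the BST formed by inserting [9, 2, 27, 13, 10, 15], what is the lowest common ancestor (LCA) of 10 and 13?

Tree insertion order: [9, 2, 27, 13, 10, 15]
Tree (level-order array): [9, 2, 27, None, None, 13, None, 10, 15]
In a BST, the LCA of p=10, q=13 is the first node v on the
root-to-leaf path with p <= v <= q (go left if both < v, right if both > v).
Walk from root:
  at 9: both 10 and 13 > 9, go right
  at 27: both 10 and 13 < 27, go left
  at 13: 10 <= 13 <= 13, this is the LCA
LCA = 13


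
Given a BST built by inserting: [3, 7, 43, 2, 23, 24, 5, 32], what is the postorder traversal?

Tree insertion order: [3, 7, 43, 2, 23, 24, 5, 32]
Tree (level-order array): [3, 2, 7, None, None, 5, 43, None, None, 23, None, None, 24, None, 32]
Postorder traversal: [2, 5, 32, 24, 23, 43, 7, 3]


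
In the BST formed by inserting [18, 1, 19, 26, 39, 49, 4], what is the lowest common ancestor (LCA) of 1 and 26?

Tree insertion order: [18, 1, 19, 26, 39, 49, 4]
Tree (level-order array): [18, 1, 19, None, 4, None, 26, None, None, None, 39, None, 49]
In a BST, the LCA of p=1, q=26 is the first node v on the
root-to-leaf path with p <= v <= q (go left if both < v, right if both > v).
Walk from root:
  at 18: 1 <= 18 <= 26, this is the LCA
LCA = 18


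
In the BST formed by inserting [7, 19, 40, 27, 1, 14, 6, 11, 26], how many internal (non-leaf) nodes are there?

Tree built from: [7, 19, 40, 27, 1, 14, 6, 11, 26]
Tree (level-order array): [7, 1, 19, None, 6, 14, 40, None, None, 11, None, 27, None, None, None, 26]
Rule: An internal node has at least one child.
Per-node child counts:
  node 7: 2 child(ren)
  node 1: 1 child(ren)
  node 6: 0 child(ren)
  node 19: 2 child(ren)
  node 14: 1 child(ren)
  node 11: 0 child(ren)
  node 40: 1 child(ren)
  node 27: 1 child(ren)
  node 26: 0 child(ren)
Matching nodes: [7, 1, 19, 14, 40, 27]
Count of internal (non-leaf) nodes: 6


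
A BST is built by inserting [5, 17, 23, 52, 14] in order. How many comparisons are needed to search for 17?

Search path for 17: 5 -> 17
Found: True
Comparisons: 2


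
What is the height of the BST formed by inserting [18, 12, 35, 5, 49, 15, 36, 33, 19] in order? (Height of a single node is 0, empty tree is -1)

Insertion order: [18, 12, 35, 5, 49, 15, 36, 33, 19]
Tree (level-order array): [18, 12, 35, 5, 15, 33, 49, None, None, None, None, 19, None, 36]
Compute height bottom-up (empty subtree = -1):
  height(5) = 1 + max(-1, -1) = 0
  height(15) = 1 + max(-1, -1) = 0
  height(12) = 1 + max(0, 0) = 1
  height(19) = 1 + max(-1, -1) = 0
  height(33) = 1 + max(0, -1) = 1
  height(36) = 1 + max(-1, -1) = 0
  height(49) = 1 + max(0, -1) = 1
  height(35) = 1 + max(1, 1) = 2
  height(18) = 1 + max(1, 2) = 3
Height = 3


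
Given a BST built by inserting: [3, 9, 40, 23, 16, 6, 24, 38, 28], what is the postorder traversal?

Tree insertion order: [3, 9, 40, 23, 16, 6, 24, 38, 28]
Tree (level-order array): [3, None, 9, 6, 40, None, None, 23, None, 16, 24, None, None, None, 38, 28]
Postorder traversal: [6, 16, 28, 38, 24, 23, 40, 9, 3]


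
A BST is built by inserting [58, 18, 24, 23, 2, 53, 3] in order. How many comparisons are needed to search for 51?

Search path for 51: 58 -> 18 -> 24 -> 53
Found: False
Comparisons: 4


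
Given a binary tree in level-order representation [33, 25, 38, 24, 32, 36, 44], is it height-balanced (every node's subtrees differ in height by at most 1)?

Tree (level-order array): [33, 25, 38, 24, 32, 36, 44]
Definition: a tree is height-balanced if, at every node, |h(left) - h(right)| <= 1 (empty subtree has height -1).
Bottom-up per-node check:
  node 24: h_left=-1, h_right=-1, diff=0 [OK], height=0
  node 32: h_left=-1, h_right=-1, diff=0 [OK], height=0
  node 25: h_left=0, h_right=0, diff=0 [OK], height=1
  node 36: h_left=-1, h_right=-1, diff=0 [OK], height=0
  node 44: h_left=-1, h_right=-1, diff=0 [OK], height=0
  node 38: h_left=0, h_right=0, diff=0 [OK], height=1
  node 33: h_left=1, h_right=1, diff=0 [OK], height=2
All nodes satisfy the balance condition.
Result: Balanced


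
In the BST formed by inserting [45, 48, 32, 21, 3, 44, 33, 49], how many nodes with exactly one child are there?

Tree built from: [45, 48, 32, 21, 3, 44, 33, 49]
Tree (level-order array): [45, 32, 48, 21, 44, None, 49, 3, None, 33]
Rule: These are nodes with exactly 1 non-null child.
Per-node child counts:
  node 45: 2 child(ren)
  node 32: 2 child(ren)
  node 21: 1 child(ren)
  node 3: 0 child(ren)
  node 44: 1 child(ren)
  node 33: 0 child(ren)
  node 48: 1 child(ren)
  node 49: 0 child(ren)
Matching nodes: [21, 44, 48]
Count of nodes with exactly one child: 3


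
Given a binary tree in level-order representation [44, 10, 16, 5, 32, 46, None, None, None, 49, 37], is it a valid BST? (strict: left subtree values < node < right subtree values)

Level-order array: [44, 10, 16, 5, 32, 46, None, None, None, 49, 37]
Validate using subtree bounds (lo, hi): at each node, require lo < value < hi,
then recurse left with hi=value and right with lo=value.
Preorder trace (stopping at first violation):
  at node 44 with bounds (-inf, +inf): OK
  at node 10 with bounds (-inf, 44): OK
  at node 5 with bounds (-inf, 10): OK
  at node 32 with bounds (10, 44): OK
  at node 49 with bounds (10, 32): VIOLATION
Node 49 violates its bound: not (10 < 49 < 32).
Result: Not a valid BST


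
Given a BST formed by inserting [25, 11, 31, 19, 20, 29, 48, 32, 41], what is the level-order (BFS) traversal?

Tree insertion order: [25, 11, 31, 19, 20, 29, 48, 32, 41]
Tree (level-order array): [25, 11, 31, None, 19, 29, 48, None, 20, None, None, 32, None, None, None, None, 41]
BFS from the root, enqueuing left then right child of each popped node:
  queue [25] -> pop 25, enqueue [11, 31], visited so far: [25]
  queue [11, 31] -> pop 11, enqueue [19], visited so far: [25, 11]
  queue [31, 19] -> pop 31, enqueue [29, 48], visited so far: [25, 11, 31]
  queue [19, 29, 48] -> pop 19, enqueue [20], visited so far: [25, 11, 31, 19]
  queue [29, 48, 20] -> pop 29, enqueue [none], visited so far: [25, 11, 31, 19, 29]
  queue [48, 20] -> pop 48, enqueue [32], visited so far: [25, 11, 31, 19, 29, 48]
  queue [20, 32] -> pop 20, enqueue [none], visited so far: [25, 11, 31, 19, 29, 48, 20]
  queue [32] -> pop 32, enqueue [41], visited so far: [25, 11, 31, 19, 29, 48, 20, 32]
  queue [41] -> pop 41, enqueue [none], visited so far: [25, 11, 31, 19, 29, 48, 20, 32, 41]
Result: [25, 11, 31, 19, 29, 48, 20, 32, 41]


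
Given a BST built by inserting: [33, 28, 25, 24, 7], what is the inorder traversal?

Tree insertion order: [33, 28, 25, 24, 7]
Tree (level-order array): [33, 28, None, 25, None, 24, None, 7]
Inorder traversal: [7, 24, 25, 28, 33]


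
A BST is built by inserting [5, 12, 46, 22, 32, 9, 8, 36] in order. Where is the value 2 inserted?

Starting tree (level order): [5, None, 12, 9, 46, 8, None, 22, None, None, None, None, 32, None, 36]
Insertion path: 5
Result: insert 2 as left child of 5
Final tree (level order): [5, 2, 12, None, None, 9, 46, 8, None, 22, None, None, None, None, 32, None, 36]


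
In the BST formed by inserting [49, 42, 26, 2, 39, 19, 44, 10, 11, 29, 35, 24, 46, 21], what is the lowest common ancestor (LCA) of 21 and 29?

Tree insertion order: [49, 42, 26, 2, 39, 19, 44, 10, 11, 29, 35, 24, 46, 21]
Tree (level-order array): [49, 42, None, 26, 44, 2, 39, None, 46, None, 19, 29, None, None, None, 10, 24, None, 35, None, 11, 21]
In a BST, the LCA of p=21, q=29 is the first node v on the
root-to-leaf path with p <= v <= q (go left if both < v, right if both > v).
Walk from root:
  at 49: both 21 and 29 < 49, go left
  at 42: both 21 and 29 < 42, go left
  at 26: 21 <= 26 <= 29, this is the LCA
LCA = 26


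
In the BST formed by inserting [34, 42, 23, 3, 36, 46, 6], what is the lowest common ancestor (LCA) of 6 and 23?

Tree insertion order: [34, 42, 23, 3, 36, 46, 6]
Tree (level-order array): [34, 23, 42, 3, None, 36, 46, None, 6]
In a BST, the LCA of p=6, q=23 is the first node v on the
root-to-leaf path with p <= v <= q (go left if both < v, right if both > v).
Walk from root:
  at 34: both 6 and 23 < 34, go left
  at 23: 6 <= 23 <= 23, this is the LCA
LCA = 23


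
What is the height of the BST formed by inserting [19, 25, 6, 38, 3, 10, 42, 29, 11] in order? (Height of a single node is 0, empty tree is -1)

Insertion order: [19, 25, 6, 38, 3, 10, 42, 29, 11]
Tree (level-order array): [19, 6, 25, 3, 10, None, 38, None, None, None, 11, 29, 42]
Compute height bottom-up (empty subtree = -1):
  height(3) = 1 + max(-1, -1) = 0
  height(11) = 1 + max(-1, -1) = 0
  height(10) = 1 + max(-1, 0) = 1
  height(6) = 1 + max(0, 1) = 2
  height(29) = 1 + max(-1, -1) = 0
  height(42) = 1 + max(-1, -1) = 0
  height(38) = 1 + max(0, 0) = 1
  height(25) = 1 + max(-1, 1) = 2
  height(19) = 1 + max(2, 2) = 3
Height = 3


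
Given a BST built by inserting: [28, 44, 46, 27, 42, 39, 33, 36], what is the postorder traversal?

Tree insertion order: [28, 44, 46, 27, 42, 39, 33, 36]
Tree (level-order array): [28, 27, 44, None, None, 42, 46, 39, None, None, None, 33, None, None, 36]
Postorder traversal: [27, 36, 33, 39, 42, 46, 44, 28]


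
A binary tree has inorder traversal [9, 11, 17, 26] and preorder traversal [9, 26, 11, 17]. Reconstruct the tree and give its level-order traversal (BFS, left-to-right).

Inorder:  [9, 11, 17, 26]
Preorder: [9, 26, 11, 17]
Algorithm: preorder visits root first, so consume preorder in order;
for each root, split the current inorder slice at that value into
left-subtree inorder and right-subtree inorder, then recurse.
Recursive splits:
  root=9; inorder splits into left=[], right=[11, 17, 26]
  root=26; inorder splits into left=[11, 17], right=[]
  root=11; inorder splits into left=[], right=[17]
  root=17; inorder splits into left=[], right=[]
Reconstructed level-order: [9, 26, 11, 17]


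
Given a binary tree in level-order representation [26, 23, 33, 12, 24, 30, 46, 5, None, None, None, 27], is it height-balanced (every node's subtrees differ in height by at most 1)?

Tree (level-order array): [26, 23, 33, 12, 24, 30, 46, 5, None, None, None, 27]
Definition: a tree is height-balanced if, at every node, |h(left) - h(right)| <= 1 (empty subtree has height -1).
Bottom-up per-node check:
  node 5: h_left=-1, h_right=-1, diff=0 [OK], height=0
  node 12: h_left=0, h_right=-1, diff=1 [OK], height=1
  node 24: h_left=-1, h_right=-1, diff=0 [OK], height=0
  node 23: h_left=1, h_right=0, diff=1 [OK], height=2
  node 27: h_left=-1, h_right=-1, diff=0 [OK], height=0
  node 30: h_left=0, h_right=-1, diff=1 [OK], height=1
  node 46: h_left=-1, h_right=-1, diff=0 [OK], height=0
  node 33: h_left=1, h_right=0, diff=1 [OK], height=2
  node 26: h_left=2, h_right=2, diff=0 [OK], height=3
All nodes satisfy the balance condition.
Result: Balanced


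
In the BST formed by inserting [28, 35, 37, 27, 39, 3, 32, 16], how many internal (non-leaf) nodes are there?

Tree built from: [28, 35, 37, 27, 39, 3, 32, 16]
Tree (level-order array): [28, 27, 35, 3, None, 32, 37, None, 16, None, None, None, 39]
Rule: An internal node has at least one child.
Per-node child counts:
  node 28: 2 child(ren)
  node 27: 1 child(ren)
  node 3: 1 child(ren)
  node 16: 0 child(ren)
  node 35: 2 child(ren)
  node 32: 0 child(ren)
  node 37: 1 child(ren)
  node 39: 0 child(ren)
Matching nodes: [28, 27, 3, 35, 37]
Count of internal (non-leaf) nodes: 5


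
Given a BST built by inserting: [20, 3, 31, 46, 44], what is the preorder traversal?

Tree insertion order: [20, 3, 31, 46, 44]
Tree (level-order array): [20, 3, 31, None, None, None, 46, 44]
Preorder traversal: [20, 3, 31, 46, 44]


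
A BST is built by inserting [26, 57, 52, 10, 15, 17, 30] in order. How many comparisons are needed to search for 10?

Search path for 10: 26 -> 10
Found: True
Comparisons: 2


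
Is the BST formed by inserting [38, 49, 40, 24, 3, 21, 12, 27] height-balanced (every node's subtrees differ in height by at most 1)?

Tree (level-order array): [38, 24, 49, 3, 27, 40, None, None, 21, None, None, None, None, 12]
Definition: a tree is height-balanced if, at every node, |h(left) - h(right)| <= 1 (empty subtree has height -1).
Bottom-up per-node check:
  node 12: h_left=-1, h_right=-1, diff=0 [OK], height=0
  node 21: h_left=0, h_right=-1, diff=1 [OK], height=1
  node 3: h_left=-1, h_right=1, diff=2 [FAIL (|-1-1|=2 > 1)], height=2
  node 27: h_left=-1, h_right=-1, diff=0 [OK], height=0
  node 24: h_left=2, h_right=0, diff=2 [FAIL (|2-0|=2 > 1)], height=3
  node 40: h_left=-1, h_right=-1, diff=0 [OK], height=0
  node 49: h_left=0, h_right=-1, diff=1 [OK], height=1
  node 38: h_left=3, h_right=1, diff=2 [FAIL (|3-1|=2 > 1)], height=4
Node 3 violates the condition: |-1 - 1| = 2 > 1.
Result: Not balanced


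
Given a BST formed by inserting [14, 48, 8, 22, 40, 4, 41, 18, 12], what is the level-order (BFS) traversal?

Tree insertion order: [14, 48, 8, 22, 40, 4, 41, 18, 12]
Tree (level-order array): [14, 8, 48, 4, 12, 22, None, None, None, None, None, 18, 40, None, None, None, 41]
BFS from the root, enqueuing left then right child of each popped node:
  queue [14] -> pop 14, enqueue [8, 48], visited so far: [14]
  queue [8, 48] -> pop 8, enqueue [4, 12], visited so far: [14, 8]
  queue [48, 4, 12] -> pop 48, enqueue [22], visited so far: [14, 8, 48]
  queue [4, 12, 22] -> pop 4, enqueue [none], visited so far: [14, 8, 48, 4]
  queue [12, 22] -> pop 12, enqueue [none], visited so far: [14, 8, 48, 4, 12]
  queue [22] -> pop 22, enqueue [18, 40], visited so far: [14, 8, 48, 4, 12, 22]
  queue [18, 40] -> pop 18, enqueue [none], visited so far: [14, 8, 48, 4, 12, 22, 18]
  queue [40] -> pop 40, enqueue [41], visited so far: [14, 8, 48, 4, 12, 22, 18, 40]
  queue [41] -> pop 41, enqueue [none], visited so far: [14, 8, 48, 4, 12, 22, 18, 40, 41]
Result: [14, 8, 48, 4, 12, 22, 18, 40, 41]


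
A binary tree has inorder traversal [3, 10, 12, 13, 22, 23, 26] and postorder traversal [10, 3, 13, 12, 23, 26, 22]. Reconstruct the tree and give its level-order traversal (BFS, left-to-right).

Inorder:   [3, 10, 12, 13, 22, 23, 26]
Postorder: [10, 3, 13, 12, 23, 26, 22]
Algorithm: postorder visits root last, so walk postorder right-to-left;
each value is the root of the current inorder slice — split it at that
value, recurse on the right subtree first, then the left.
Recursive splits:
  root=22; inorder splits into left=[3, 10, 12, 13], right=[23, 26]
  root=26; inorder splits into left=[23], right=[]
  root=23; inorder splits into left=[], right=[]
  root=12; inorder splits into left=[3, 10], right=[13]
  root=13; inorder splits into left=[], right=[]
  root=3; inorder splits into left=[], right=[10]
  root=10; inorder splits into left=[], right=[]
Reconstructed level-order: [22, 12, 26, 3, 13, 23, 10]


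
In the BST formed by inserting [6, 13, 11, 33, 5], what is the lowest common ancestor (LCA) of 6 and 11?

Tree insertion order: [6, 13, 11, 33, 5]
Tree (level-order array): [6, 5, 13, None, None, 11, 33]
In a BST, the LCA of p=6, q=11 is the first node v on the
root-to-leaf path with p <= v <= q (go left if both < v, right if both > v).
Walk from root:
  at 6: 6 <= 6 <= 11, this is the LCA
LCA = 6


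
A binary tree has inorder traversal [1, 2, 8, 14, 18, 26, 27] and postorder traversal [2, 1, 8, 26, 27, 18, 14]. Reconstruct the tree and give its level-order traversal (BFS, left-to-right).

Inorder:   [1, 2, 8, 14, 18, 26, 27]
Postorder: [2, 1, 8, 26, 27, 18, 14]
Algorithm: postorder visits root last, so walk postorder right-to-left;
each value is the root of the current inorder slice — split it at that
value, recurse on the right subtree first, then the left.
Recursive splits:
  root=14; inorder splits into left=[1, 2, 8], right=[18, 26, 27]
  root=18; inorder splits into left=[], right=[26, 27]
  root=27; inorder splits into left=[26], right=[]
  root=26; inorder splits into left=[], right=[]
  root=8; inorder splits into left=[1, 2], right=[]
  root=1; inorder splits into left=[], right=[2]
  root=2; inorder splits into left=[], right=[]
Reconstructed level-order: [14, 8, 18, 1, 27, 2, 26]


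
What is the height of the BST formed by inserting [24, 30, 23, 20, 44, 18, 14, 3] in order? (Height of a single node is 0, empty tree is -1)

Insertion order: [24, 30, 23, 20, 44, 18, 14, 3]
Tree (level-order array): [24, 23, 30, 20, None, None, 44, 18, None, None, None, 14, None, 3]
Compute height bottom-up (empty subtree = -1):
  height(3) = 1 + max(-1, -1) = 0
  height(14) = 1 + max(0, -1) = 1
  height(18) = 1 + max(1, -1) = 2
  height(20) = 1 + max(2, -1) = 3
  height(23) = 1 + max(3, -1) = 4
  height(44) = 1 + max(-1, -1) = 0
  height(30) = 1 + max(-1, 0) = 1
  height(24) = 1 + max(4, 1) = 5
Height = 5


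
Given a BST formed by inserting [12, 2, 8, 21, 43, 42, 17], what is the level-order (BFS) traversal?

Tree insertion order: [12, 2, 8, 21, 43, 42, 17]
Tree (level-order array): [12, 2, 21, None, 8, 17, 43, None, None, None, None, 42]
BFS from the root, enqueuing left then right child of each popped node:
  queue [12] -> pop 12, enqueue [2, 21], visited so far: [12]
  queue [2, 21] -> pop 2, enqueue [8], visited so far: [12, 2]
  queue [21, 8] -> pop 21, enqueue [17, 43], visited so far: [12, 2, 21]
  queue [8, 17, 43] -> pop 8, enqueue [none], visited so far: [12, 2, 21, 8]
  queue [17, 43] -> pop 17, enqueue [none], visited so far: [12, 2, 21, 8, 17]
  queue [43] -> pop 43, enqueue [42], visited so far: [12, 2, 21, 8, 17, 43]
  queue [42] -> pop 42, enqueue [none], visited so far: [12, 2, 21, 8, 17, 43, 42]
Result: [12, 2, 21, 8, 17, 43, 42]


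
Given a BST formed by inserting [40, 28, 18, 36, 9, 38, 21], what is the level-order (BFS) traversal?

Tree insertion order: [40, 28, 18, 36, 9, 38, 21]
Tree (level-order array): [40, 28, None, 18, 36, 9, 21, None, 38]
BFS from the root, enqueuing left then right child of each popped node:
  queue [40] -> pop 40, enqueue [28], visited so far: [40]
  queue [28] -> pop 28, enqueue [18, 36], visited so far: [40, 28]
  queue [18, 36] -> pop 18, enqueue [9, 21], visited so far: [40, 28, 18]
  queue [36, 9, 21] -> pop 36, enqueue [38], visited so far: [40, 28, 18, 36]
  queue [9, 21, 38] -> pop 9, enqueue [none], visited so far: [40, 28, 18, 36, 9]
  queue [21, 38] -> pop 21, enqueue [none], visited so far: [40, 28, 18, 36, 9, 21]
  queue [38] -> pop 38, enqueue [none], visited so far: [40, 28, 18, 36, 9, 21, 38]
Result: [40, 28, 18, 36, 9, 21, 38]


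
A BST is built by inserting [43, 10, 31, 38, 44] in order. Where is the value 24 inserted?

Starting tree (level order): [43, 10, 44, None, 31, None, None, None, 38]
Insertion path: 43 -> 10 -> 31
Result: insert 24 as left child of 31
Final tree (level order): [43, 10, 44, None, 31, None, None, 24, 38]


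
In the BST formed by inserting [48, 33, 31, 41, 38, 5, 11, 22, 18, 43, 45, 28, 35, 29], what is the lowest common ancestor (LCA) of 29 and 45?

Tree insertion order: [48, 33, 31, 41, 38, 5, 11, 22, 18, 43, 45, 28, 35, 29]
Tree (level-order array): [48, 33, None, 31, 41, 5, None, 38, 43, None, 11, 35, None, None, 45, None, 22, None, None, None, None, 18, 28, None, None, None, 29]
In a BST, the LCA of p=29, q=45 is the first node v on the
root-to-leaf path with p <= v <= q (go left if both < v, right if both > v).
Walk from root:
  at 48: both 29 and 45 < 48, go left
  at 33: 29 <= 33 <= 45, this is the LCA
LCA = 33


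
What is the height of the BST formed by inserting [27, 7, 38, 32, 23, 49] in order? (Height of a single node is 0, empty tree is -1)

Insertion order: [27, 7, 38, 32, 23, 49]
Tree (level-order array): [27, 7, 38, None, 23, 32, 49]
Compute height bottom-up (empty subtree = -1):
  height(23) = 1 + max(-1, -1) = 0
  height(7) = 1 + max(-1, 0) = 1
  height(32) = 1 + max(-1, -1) = 0
  height(49) = 1 + max(-1, -1) = 0
  height(38) = 1 + max(0, 0) = 1
  height(27) = 1 + max(1, 1) = 2
Height = 2


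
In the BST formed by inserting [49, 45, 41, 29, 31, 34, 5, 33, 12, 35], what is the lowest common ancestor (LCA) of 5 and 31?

Tree insertion order: [49, 45, 41, 29, 31, 34, 5, 33, 12, 35]
Tree (level-order array): [49, 45, None, 41, None, 29, None, 5, 31, None, 12, None, 34, None, None, 33, 35]
In a BST, the LCA of p=5, q=31 is the first node v on the
root-to-leaf path with p <= v <= q (go left if both < v, right if both > v).
Walk from root:
  at 49: both 5 and 31 < 49, go left
  at 45: both 5 and 31 < 45, go left
  at 41: both 5 and 31 < 41, go left
  at 29: 5 <= 29 <= 31, this is the LCA
LCA = 29


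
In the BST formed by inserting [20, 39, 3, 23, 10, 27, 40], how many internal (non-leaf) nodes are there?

Tree built from: [20, 39, 3, 23, 10, 27, 40]
Tree (level-order array): [20, 3, 39, None, 10, 23, 40, None, None, None, 27]
Rule: An internal node has at least one child.
Per-node child counts:
  node 20: 2 child(ren)
  node 3: 1 child(ren)
  node 10: 0 child(ren)
  node 39: 2 child(ren)
  node 23: 1 child(ren)
  node 27: 0 child(ren)
  node 40: 0 child(ren)
Matching nodes: [20, 3, 39, 23]
Count of internal (non-leaf) nodes: 4


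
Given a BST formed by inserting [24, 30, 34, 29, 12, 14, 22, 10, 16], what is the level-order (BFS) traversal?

Tree insertion order: [24, 30, 34, 29, 12, 14, 22, 10, 16]
Tree (level-order array): [24, 12, 30, 10, 14, 29, 34, None, None, None, 22, None, None, None, None, 16]
BFS from the root, enqueuing left then right child of each popped node:
  queue [24] -> pop 24, enqueue [12, 30], visited so far: [24]
  queue [12, 30] -> pop 12, enqueue [10, 14], visited so far: [24, 12]
  queue [30, 10, 14] -> pop 30, enqueue [29, 34], visited so far: [24, 12, 30]
  queue [10, 14, 29, 34] -> pop 10, enqueue [none], visited so far: [24, 12, 30, 10]
  queue [14, 29, 34] -> pop 14, enqueue [22], visited so far: [24, 12, 30, 10, 14]
  queue [29, 34, 22] -> pop 29, enqueue [none], visited so far: [24, 12, 30, 10, 14, 29]
  queue [34, 22] -> pop 34, enqueue [none], visited so far: [24, 12, 30, 10, 14, 29, 34]
  queue [22] -> pop 22, enqueue [16], visited so far: [24, 12, 30, 10, 14, 29, 34, 22]
  queue [16] -> pop 16, enqueue [none], visited so far: [24, 12, 30, 10, 14, 29, 34, 22, 16]
Result: [24, 12, 30, 10, 14, 29, 34, 22, 16]


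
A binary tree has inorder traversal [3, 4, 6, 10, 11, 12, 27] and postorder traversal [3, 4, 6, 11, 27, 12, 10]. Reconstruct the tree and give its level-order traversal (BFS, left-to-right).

Inorder:   [3, 4, 6, 10, 11, 12, 27]
Postorder: [3, 4, 6, 11, 27, 12, 10]
Algorithm: postorder visits root last, so walk postorder right-to-left;
each value is the root of the current inorder slice — split it at that
value, recurse on the right subtree first, then the left.
Recursive splits:
  root=10; inorder splits into left=[3, 4, 6], right=[11, 12, 27]
  root=12; inorder splits into left=[11], right=[27]
  root=27; inorder splits into left=[], right=[]
  root=11; inorder splits into left=[], right=[]
  root=6; inorder splits into left=[3, 4], right=[]
  root=4; inorder splits into left=[3], right=[]
  root=3; inorder splits into left=[], right=[]
Reconstructed level-order: [10, 6, 12, 4, 11, 27, 3]


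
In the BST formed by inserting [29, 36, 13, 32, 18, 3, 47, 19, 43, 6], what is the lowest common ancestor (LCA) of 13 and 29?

Tree insertion order: [29, 36, 13, 32, 18, 3, 47, 19, 43, 6]
Tree (level-order array): [29, 13, 36, 3, 18, 32, 47, None, 6, None, 19, None, None, 43]
In a BST, the LCA of p=13, q=29 is the first node v on the
root-to-leaf path with p <= v <= q (go left if both < v, right if both > v).
Walk from root:
  at 29: 13 <= 29 <= 29, this is the LCA
LCA = 29


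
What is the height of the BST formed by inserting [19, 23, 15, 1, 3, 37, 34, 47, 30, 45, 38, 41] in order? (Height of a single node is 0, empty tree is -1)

Insertion order: [19, 23, 15, 1, 3, 37, 34, 47, 30, 45, 38, 41]
Tree (level-order array): [19, 15, 23, 1, None, None, 37, None, 3, 34, 47, None, None, 30, None, 45, None, None, None, 38, None, None, 41]
Compute height bottom-up (empty subtree = -1):
  height(3) = 1 + max(-1, -1) = 0
  height(1) = 1 + max(-1, 0) = 1
  height(15) = 1 + max(1, -1) = 2
  height(30) = 1 + max(-1, -1) = 0
  height(34) = 1 + max(0, -1) = 1
  height(41) = 1 + max(-1, -1) = 0
  height(38) = 1 + max(-1, 0) = 1
  height(45) = 1 + max(1, -1) = 2
  height(47) = 1 + max(2, -1) = 3
  height(37) = 1 + max(1, 3) = 4
  height(23) = 1 + max(-1, 4) = 5
  height(19) = 1 + max(2, 5) = 6
Height = 6


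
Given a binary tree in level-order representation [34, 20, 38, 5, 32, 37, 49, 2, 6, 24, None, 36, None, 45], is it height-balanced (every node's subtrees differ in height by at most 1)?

Tree (level-order array): [34, 20, 38, 5, 32, 37, 49, 2, 6, 24, None, 36, None, 45]
Definition: a tree is height-balanced if, at every node, |h(left) - h(right)| <= 1 (empty subtree has height -1).
Bottom-up per-node check:
  node 2: h_left=-1, h_right=-1, diff=0 [OK], height=0
  node 6: h_left=-1, h_right=-1, diff=0 [OK], height=0
  node 5: h_left=0, h_right=0, diff=0 [OK], height=1
  node 24: h_left=-1, h_right=-1, diff=0 [OK], height=0
  node 32: h_left=0, h_right=-1, diff=1 [OK], height=1
  node 20: h_left=1, h_right=1, diff=0 [OK], height=2
  node 36: h_left=-1, h_right=-1, diff=0 [OK], height=0
  node 37: h_left=0, h_right=-1, diff=1 [OK], height=1
  node 45: h_left=-1, h_right=-1, diff=0 [OK], height=0
  node 49: h_left=0, h_right=-1, diff=1 [OK], height=1
  node 38: h_left=1, h_right=1, diff=0 [OK], height=2
  node 34: h_left=2, h_right=2, diff=0 [OK], height=3
All nodes satisfy the balance condition.
Result: Balanced


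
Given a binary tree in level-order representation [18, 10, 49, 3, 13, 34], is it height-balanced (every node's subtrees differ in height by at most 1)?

Tree (level-order array): [18, 10, 49, 3, 13, 34]
Definition: a tree is height-balanced if, at every node, |h(left) - h(right)| <= 1 (empty subtree has height -1).
Bottom-up per-node check:
  node 3: h_left=-1, h_right=-1, diff=0 [OK], height=0
  node 13: h_left=-1, h_right=-1, diff=0 [OK], height=0
  node 10: h_left=0, h_right=0, diff=0 [OK], height=1
  node 34: h_left=-1, h_right=-1, diff=0 [OK], height=0
  node 49: h_left=0, h_right=-1, diff=1 [OK], height=1
  node 18: h_left=1, h_right=1, diff=0 [OK], height=2
All nodes satisfy the balance condition.
Result: Balanced


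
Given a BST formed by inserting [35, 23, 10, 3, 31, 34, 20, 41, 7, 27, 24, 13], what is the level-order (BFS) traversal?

Tree insertion order: [35, 23, 10, 3, 31, 34, 20, 41, 7, 27, 24, 13]
Tree (level-order array): [35, 23, 41, 10, 31, None, None, 3, 20, 27, 34, None, 7, 13, None, 24]
BFS from the root, enqueuing left then right child of each popped node:
  queue [35] -> pop 35, enqueue [23, 41], visited so far: [35]
  queue [23, 41] -> pop 23, enqueue [10, 31], visited so far: [35, 23]
  queue [41, 10, 31] -> pop 41, enqueue [none], visited so far: [35, 23, 41]
  queue [10, 31] -> pop 10, enqueue [3, 20], visited so far: [35, 23, 41, 10]
  queue [31, 3, 20] -> pop 31, enqueue [27, 34], visited so far: [35, 23, 41, 10, 31]
  queue [3, 20, 27, 34] -> pop 3, enqueue [7], visited so far: [35, 23, 41, 10, 31, 3]
  queue [20, 27, 34, 7] -> pop 20, enqueue [13], visited so far: [35, 23, 41, 10, 31, 3, 20]
  queue [27, 34, 7, 13] -> pop 27, enqueue [24], visited so far: [35, 23, 41, 10, 31, 3, 20, 27]
  queue [34, 7, 13, 24] -> pop 34, enqueue [none], visited so far: [35, 23, 41, 10, 31, 3, 20, 27, 34]
  queue [7, 13, 24] -> pop 7, enqueue [none], visited so far: [35, 23, 41, 10, 31, 3, 20, 27, 34, 7]
  queue [13, 24] -> pop 13, enqueue [none], visited so far: [35, 23, 41, 10, 31, 3, 20, 27, 34, 7, 13]
  queue [24] -> pop 24, enqueue [none], visited so far: [35, 23, 41, 10, 31, 3, 20, 27, 34, 7, 13, 24]
Result: [35, 23, 41, 10, 31, 3, 20, 27, 34, 7, 13, 24]


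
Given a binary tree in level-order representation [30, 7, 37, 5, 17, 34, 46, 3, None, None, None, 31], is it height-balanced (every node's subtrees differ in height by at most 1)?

Tree (level-order array): [30, 7, 37, 5, 17, 34, 46, 3, None, None, None, 31]
Definition: a tree is height-balanced if, at every node, |h(left) - h(right)| <= 1 (empty subtree has height -1).
Bottom-up per-node check:
  node 3: h_left=-1, h_right=-1, diff=0 [OK], height=0
  node 5: h_left=0, h_right=-1, diff=1 [OK], height=1
  node 17: h_left=-1, h_right=-1, diff=0 [OK], height=0
  node 7: h_left=1, h_right=0, diff=1 [OK], height=2
  node 31: h_left=-1, h_right=-1, diff=0 [OK], height=0
  node 34: h_left=0, h_right=-1, diff=1 [OK], height=1
  node 46: h_left=-1, h_right=-1, diff=0 [OK], height=0
  node 37: h_left=1, h_right=0, diff=1 [OK], height=2
  node 30: h_left=2, h_right=2, diff=0 [OK], height=3
All nodes satisfy the balance condition.
Result: Balanced


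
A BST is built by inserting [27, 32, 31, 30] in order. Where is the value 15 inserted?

Starting tree (level order): [27, None, 32, 31, None, 30]
Insertion path: 27
Result: insert 15 as left child of 27
Final tree (level order): [27, 15, 32, None, None, 31, None, 30]


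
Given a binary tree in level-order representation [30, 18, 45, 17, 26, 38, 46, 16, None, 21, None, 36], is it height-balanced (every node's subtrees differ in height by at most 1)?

Tree (level-order array): [30, 18, 45, 17, 26, 38, 46, 16, None, 21, None, 36]
Definition: a tree is height-balanced if, at every node, |h(left) - h(right)| <= 1 (empty subtree has height -1).
Bottom-up per-node check:
  node 16: h_left=-1, h_right=-1, diff=0 [OK], height=0
  node 17: h_left=0, h_right=-1, diff=1 [OK], height=1
  node 21: h_left=-1, h_right=-1, diff=0 [OK], height=0
  node 26: h_left=0, h_right=-1, diff=1 [OK], height=1
  node 18: h_left=1, h_right=1, diff=0 [OK], height=2
  node 36: h_left=-1, h_right=-1, diff=0 [OK], height=0
  node 38: h_left=0, h_right=-1, diff=1 [OK], height=1
  node 46: h_left=-1, h_right=-1, diff=0 [OK], height=0
  node 45: h_left=1, h_right=0, diff=1 [OK], height=2
  node 30: h_left=2, h_right=2, diff=0 [OK], height=3
All nodes satisfy the balance condition.
Result: Balanced


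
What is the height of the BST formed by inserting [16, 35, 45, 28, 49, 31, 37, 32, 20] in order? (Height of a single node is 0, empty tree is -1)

Insertion order: [16, 35, 45, 28, 49, 31, 37, 32, 20]
Tree (level-order array): [16, None, 35, 28, 45, 20, 31, 37, 49, None, None, None, 32]
Compute height bottom-up (empty subtree = -1):
  height(20) = 1 + max(-1, -1) = 0
  height(32) = 1 + max(-1, -1) = 0
  height(31) = 1 + max(-1, 0) = 1
  height(28) = 1 + max(0, 1) = 2
  height(37) = 1 + max(-1, -1) = 0
  height(49) = 1 + max(-1, -1) = 0
  height(45) = 1 + max(0, 0) = 1
  height(35) = 1 + max(2, 1) = 3
  height(16) = 1 + max(-1, 3) = 4
Height = 4


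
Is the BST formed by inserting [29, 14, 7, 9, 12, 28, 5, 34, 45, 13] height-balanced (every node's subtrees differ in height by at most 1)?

Tree (level-order array): [29, 14, 34, 7, 28, None, 45, 5, 9, None, None, None, None, None, None, None, 12, None, 13]
Definition: a tree is height-balanced if, at every node, |h(left) - h(right)| <= 1 (empty subtree has height -1).
Bottom-up per-node check:
  node 5: h_left=-1, h_right=-1, diff=0 [OK], height=0
  node 13: h_left=-1, h_right=-1, diff=0 [OK], height=0
  node 12: h_left=-1, h_right=0, diff=1 [OK], height=1
  node 9: h_left=-1, h_right=1, diff=2 [FAIL (|-1-1|=2 > 1)], height=2
  node 7: h_left=0, h_right=2, diff=2 [FAIL (|0-2|=2 > 1)], height=3
  node 28: h_left=-1, h_right=-1, diff=0 [OK], height=0
  node 14: h_left=3, h_right=0, diff=3 [FAIL (|3-0|=3 > 1)], height=4
  node 45: h_left=-1, h_right=-1, diff=0 [OK], height=0
  node 34: h_left=-1, h_right=0, diff=1 [OK], height=1
  node 29: h_left=4, h_right=1, diff=3 [FAIL (|4-1|=3 > 1)], height=5
Node 9 violates the condition: |-1 - 1| = 2 > 1.
Result: Not balanced


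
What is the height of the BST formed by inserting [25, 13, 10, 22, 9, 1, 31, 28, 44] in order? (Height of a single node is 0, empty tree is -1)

Insertion order: [25, 13, 10, 22, 9, 1, 31, 28, 44]
Tree (level-order array): [25, 13, 31, 10, 22, 28, 44, 9, None, None, None, None, None, None, None, 1]
Compute height bottom-up (empty subtree = -1):
  height(1) = 1 + max(-1, -1) = 0
  height(9) = 1 + max(0, -1) = 1
  height(10) = 1 + max(1, -1) = 2
  height(22) = 1 + max(-1, -1) = 0
  height(13) = 1 + max(2, 0) = 3
  height(28) = 1 + max(-1, -1) = 0
  height(44) = 1 + max(-1, -1) = 0
  height(31) = 1 + max(0, 0) = 1
  height(25) = 1 + max(3, 1) = 4
Height = 4


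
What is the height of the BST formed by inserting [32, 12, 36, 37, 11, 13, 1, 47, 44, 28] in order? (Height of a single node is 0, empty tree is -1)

Insertion order: [32, 12, 36, 37, 11, 13, 1, 47, 44, 28]
Tree (level-order array): [32, 12, 36, 11, 13, None, 37, 1, None, None, 28, None, 47, None, None, None, None, 44]
Compute height bottom-up (empty subtree = -1):
  height(1) = 1 + max(-1, -1) = 0
  height(11) = 1 + max(0, -1) = 1
  height(28) = 1 + max(-1, -1) = 0
  height(13) = 1 + max(-1, 0) = 1
  height(12) = 1 + max(1, 1) = 2
  height(44) = 1 + max(-1, -1) = 0
  height(47) = 1 + max(0, -1) = 1
  height(37) = 1 + max(-1, 1) = 2
  height(36) = 1 + max(-1, 2) = 3
  height(32) = 1 + max(2, 3) = 4
Height = 4


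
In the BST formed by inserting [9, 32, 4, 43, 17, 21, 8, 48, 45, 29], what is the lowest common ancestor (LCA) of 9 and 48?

Tree insertion order: [9, 32, 4, 43, 17, 21, 8, 48, 45, 29]
Tree (level-order array): [9, 4, 32, None, 8, 17, 43, None, None, None, 21, None, 48, None, 29, 45]
In a BST, the LCA of p=9, q=48 is the first node v on the
root-to-leaf path with p <= v <= q (go left if both < v, right if both > v).
Walk from root:
  at 9: 9 <= 9 <= 48, this is the LCA
LCA = 9


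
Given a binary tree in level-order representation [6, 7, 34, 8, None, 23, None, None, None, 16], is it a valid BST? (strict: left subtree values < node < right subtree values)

Level-order array: [6, 7, 34, 8, None, 23, None, None, None, 16]
Validate using subtree bounds (lo, hi): at each node, require lo < value < hi,
then recurse left with hi=value and right with lo=value.
Preorder trace (stopping at first violation):
  at node 6 with bounds (-inf, +inf): OK
  at node 7 with bounds (-inf, 6): VIOLATION
Node 7 violates its bound: not (-inf < 7 < 6).
Result: Not a valid BST


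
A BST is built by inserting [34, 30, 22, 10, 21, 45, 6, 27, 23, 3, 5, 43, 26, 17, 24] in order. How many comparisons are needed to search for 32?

Search path for 32: 34 -> 30
Found: False
Comparisons: 2


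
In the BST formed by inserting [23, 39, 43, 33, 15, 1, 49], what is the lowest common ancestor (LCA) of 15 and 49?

Tree insertion order: [23, 39, 43, 33, 15, 1, 49]
Tree (level-order array): [23, 15, 39, 1, None, 33, 43, None, None, None, None, None, 49]
In a BST, the LCA of p=15, q=49 is the first node v on the
root-to-leaf path with p <= v <= q (go left if both < v, right if both > v).
Walk from root:
  at 23: 15 <= 23 <= 49, this is the LCA
LCA = 23


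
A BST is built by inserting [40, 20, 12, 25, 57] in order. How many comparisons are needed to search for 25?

Search path for 25: 40 -> 20 -> 25
Found: True
Comparisons: 3


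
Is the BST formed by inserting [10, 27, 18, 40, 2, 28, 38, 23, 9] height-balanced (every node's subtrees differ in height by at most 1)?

Tree (level-order array): [10, 2, 27, None, 9, 18, 40, None, None, None, 23, 28, None, None, None, None, 38]
Definition: a tree is height-balanced if, at every node, |h(left) - h(right)| <= 1 (empty subtree has height -1).
Bottom-up per-node check:
  node 9: h_left=-1, h_right=-1, diff=0 [OK], height=0
  node 2: h_left=-1, h_right=0, diff=1 [OK], height=1
  node 23: h_left=-1, h_right=-1, diff=0 [OK], height=0
  node 18: h_left=-1, h_right=0, diff=1 [OK], height=1
  node 38: h_left=-1, h_right=-1, diff=0 [OK], height=0
  node 28: h_left=-1, h_right=0, diff=1 [OK], height=1
  node 40: h_left=1, h_right=-1, diff=2 [FAIL (|1--1|=2 > 1)], height=2
  node 27: h_left=1, h_right=2, diff=1 [OK], height=3
  node 10: h_left=1, h_right=3, diff=2 [FAIL (|1-3|=2 > 1)], height=4
Node 40 violates the condition: |1 - -1| = 2 > 1.
Result: Not balanced


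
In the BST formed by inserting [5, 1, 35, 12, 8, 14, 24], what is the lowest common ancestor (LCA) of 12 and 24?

Tree insertion order: [5, 1, 35, 12, 8, 14, 24]
Tree (level-order array): [5, 1, 35, None, None, 12, None, 8, 14, None, None, None, 24]
In a BST, the LCA of p=12, q=24 is the first node v on the
root-to-leaf path with p <= v <= q (go left if both < v, right if both > v).
Walk from root:
  at 5: both 12 and 24 > 5, go right
  at 35: both 12 and 24 < 35, go left
  at 12: 12 <= 12 <= 24, this is the LCA
LCA = 12


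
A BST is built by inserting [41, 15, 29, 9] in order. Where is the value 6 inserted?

Starting tree (level order): [41, 15, None, 9, 29]
Insertion path: 41 -> 15 -> 9
Result: insert 6 as left child of 9
Final tree (level order): [41, 15, None, 9, 29, 6]


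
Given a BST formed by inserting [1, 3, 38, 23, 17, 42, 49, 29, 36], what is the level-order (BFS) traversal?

Tree insertion order: [1, 3, 38, 23, 17, 42, 49, 29, 36]
Tree (level-order array): [1, None, 3, None, 38, 23, 42, 17, 29, None, 49, None, None, None, 36]
BFS from the root, enqueuing left then right child of each popped node:
  queue [1] -> pop 1, enqueue [3], visited so far: [1]
  queue [3] -> pop 3, enqueue [38], visited so far: [1, 3]
  queue [38] -> pop 38, enqueue [23, 42], visited so far: [1, 3, 38]
  queue [23, 42] -> pop 23, enqueue [17, 29], visited so far: [1, 3, 38, 23]
  queue [42, 17, 29] -> pop 42, enqueue [49], visited so far: [1, 3, 38, 23, 42]
  queue [17, 29, 49] -> pop 17, enqueue [none], visited so far: [1, 3, 38, 23, 42, 17]
  queue [29, 49] -> pop 29, enqueue [36], visited so far: [1, 3, 38, 23, 42, 17, 29]
  queue [49, 36] -> pop 49, enqueue [none], visited so far: [1, 3, 38, 23, 42, 17, 29, 49]
  queue [36] -> pop 36, enqueue [none], visited so far: [1, 3, 38, 23, 42, 17, 29, 49, 36]
Result: [1, 3, 38, 23, 42, 17, 29, 49, 36]


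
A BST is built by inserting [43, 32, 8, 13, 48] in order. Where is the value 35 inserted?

Starting tree (level order): [43, 32, 48, 8, None, None, None, None, 13]
Insertion path: 43 -> 32
Result: insert 35 as right child of 32
Final tree (level order): [43, 32, 48, 8, 35, None, None, None, 13]


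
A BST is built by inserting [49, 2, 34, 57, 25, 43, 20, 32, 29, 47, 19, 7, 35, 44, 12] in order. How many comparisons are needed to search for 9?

Search path for 9: 49 -> 2 -> 34 -> 25 -> 20 -> 19 -> 7 -> 12
Found: False
Comparisons: 8


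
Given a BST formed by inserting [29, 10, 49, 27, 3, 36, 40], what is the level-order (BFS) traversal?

Tree insertion order: [29, 10, 49, 27, 3, 36, 40]
Tree (level-order array): [29, 10, 49, 3, 27, 36, None, None, None, None, None, None, 40]
BFS from the root, enqueuing left then right child of each popped node:
  queue [29] -> pop 29, enqueue [10, 49], visited so far: [29]
  queue [10, 49] -> pop 10, enqueue [3, 27], visited so far: [29, 10]
  queue [49, 3, 27] -> pop 49, enqueue [36], visited so far: [29, 10, 49]
  queue [3, 27, 36] -> pop 3, enqueue [none], visited so far: [29, 10, 49, 3]
  queue [27, 36] -> pop 27, enqueue [none], visited so far: [29, 10, 49, 3, 27]
  queue [36] -> pop 36, enqueue [40], visited so far: [29, 10, 49, 3, 27, 36]
  queue [40] -> pop 40, enqueue [none], visited so far: [29, 10, 49, 3, 27, 36, 40]
Result: [29, 10, 49, 3, 27, 36, 40]


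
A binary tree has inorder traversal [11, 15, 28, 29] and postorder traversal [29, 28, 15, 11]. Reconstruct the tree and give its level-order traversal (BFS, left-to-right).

Inorder:   [11, 15, 28, 29]
Postorder: [29, 28, 15, 11]
Algorithm: postorder visits root last, so walk postorder right-to-left;
each value is the root of the current inorder slice — split it at that
value, recurse on the right subtree first, then the left.
Recursive splits:
  root=11; inorder splits into left=[], right=[15, 28, 29]
  root=15; inorder splits into left=[], right=[28, 29]
  root=28; inorder splits into left=[], right=[29]
  root=29; inorder splits into left=[], right=[]
Reconstructed level-order: [11, 15, 28, 29]


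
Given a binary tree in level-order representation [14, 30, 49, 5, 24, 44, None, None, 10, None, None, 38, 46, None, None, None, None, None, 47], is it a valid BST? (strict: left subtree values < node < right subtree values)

Level-order array: [14, 30, 49, 5, 24, 44, None, None, 10, None, None, 38, 46, None, None, None, None, None, 47]
Validate using subtree bounds (lo, hi): at each node, require lo < value < hi,
then recurse left with hi=value and right with lo=value.
Preorder trace (stopping at first violation):
  at node 14 with bounds (-inf, +inf): OK
  at node 30 with bounds (-inf, 14): VIOLATION
Node 30 violates its bound: not (-inf < 30 < 14).
Result: Not a valid BST
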